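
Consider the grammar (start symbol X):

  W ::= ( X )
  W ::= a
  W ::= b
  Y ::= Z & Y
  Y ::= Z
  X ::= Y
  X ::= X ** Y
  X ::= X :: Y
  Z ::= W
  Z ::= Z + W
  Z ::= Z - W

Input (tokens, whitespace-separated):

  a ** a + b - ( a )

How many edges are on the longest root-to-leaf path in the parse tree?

[X [X [Y [Z [W a]]]] ** [Y [Z [Z [Z [W a]] + [W b]] - [W ( [X [Y [Z [W a]]]] )]]]]

8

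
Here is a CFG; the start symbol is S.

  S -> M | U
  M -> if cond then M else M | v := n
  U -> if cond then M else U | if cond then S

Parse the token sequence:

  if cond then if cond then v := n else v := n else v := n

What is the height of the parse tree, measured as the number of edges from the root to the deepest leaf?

[S [M if cond then [M if cond then [M v := n] else [M v := n]] else [M v := n]]]

4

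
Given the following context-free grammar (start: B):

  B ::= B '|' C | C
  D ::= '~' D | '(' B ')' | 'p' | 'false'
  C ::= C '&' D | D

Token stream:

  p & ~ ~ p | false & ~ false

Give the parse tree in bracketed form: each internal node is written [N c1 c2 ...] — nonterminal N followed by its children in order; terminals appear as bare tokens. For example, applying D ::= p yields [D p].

B
B | C
C | C
C & D | C
D & D | C
p & D | C
p & ~ D | C
p & ~ ~ D | C
p & ~ ~ p | C
p & ~ ~ p | C & D
p & ~ ~ p | D & D
p & ~ ~ p | false & D
p & ~ ~ p | false & ~ D
p & ~ ~ p | false & ~ false

[B [B [C [C [D p]] & [D ~ [D ~ [D p]]]]] | [C [C [D false]] & [D ~ [D false]]]]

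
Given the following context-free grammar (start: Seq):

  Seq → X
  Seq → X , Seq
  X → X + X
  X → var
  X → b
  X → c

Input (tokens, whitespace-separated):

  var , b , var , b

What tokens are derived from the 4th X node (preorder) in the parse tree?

[Seq [X var] , [Seq [X b] , [Seq [X var] , [Seq [X b]]]]]

b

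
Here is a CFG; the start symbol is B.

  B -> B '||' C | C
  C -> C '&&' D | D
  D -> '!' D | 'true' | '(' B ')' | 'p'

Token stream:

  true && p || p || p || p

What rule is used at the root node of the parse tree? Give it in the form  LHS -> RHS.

B -> B '||' C

[B [B [B [B [C [C [D true]] && [D p]]] || [C [D p]]] || [C [D p]]] || [C [D p]]]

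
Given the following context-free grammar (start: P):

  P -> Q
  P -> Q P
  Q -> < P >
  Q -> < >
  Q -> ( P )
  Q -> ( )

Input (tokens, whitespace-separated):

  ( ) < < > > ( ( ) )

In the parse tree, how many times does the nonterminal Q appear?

5

[P [Q ( )] [P [Q < [P [Q < >]] >] [P [Q ( [P [Q ( )]] )]]]]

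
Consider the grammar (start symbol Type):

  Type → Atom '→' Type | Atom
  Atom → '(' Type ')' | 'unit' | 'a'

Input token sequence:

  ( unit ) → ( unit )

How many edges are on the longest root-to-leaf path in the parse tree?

[Type [Atom ( [Type [Atom unit]] )] → [Type [Atom ( [Type [Atom unit]] )]]]

5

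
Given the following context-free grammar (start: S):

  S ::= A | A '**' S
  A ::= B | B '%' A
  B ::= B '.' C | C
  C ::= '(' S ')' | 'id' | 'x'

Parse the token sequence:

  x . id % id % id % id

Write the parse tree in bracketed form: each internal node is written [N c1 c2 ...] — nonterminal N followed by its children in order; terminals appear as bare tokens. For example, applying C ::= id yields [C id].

[S [A [B [B [C x]] . [C id]] % [A [B [C id]] % [A [B [C id]] % [A [B [C id]]]]]]]

S
A
B % A
B . C % A
C . C % A
x . C % A
x . id % A
x . id % B % A
x . id % C % A
x . id % id % A
x . id % id % B % A
x . id % id % C % A
x . id % id % id % A
x . id % id % id % B
x . id % id % id % C
x . id % id % id % id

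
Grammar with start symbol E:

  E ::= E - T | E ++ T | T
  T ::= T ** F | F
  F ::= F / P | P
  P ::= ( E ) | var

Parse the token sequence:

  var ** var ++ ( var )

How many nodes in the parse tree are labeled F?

[E [E [T [T [F [P var]]] ** [F [P var]]]] ++ [T [F [P ( [E [T [F [P var]]]] )]]]]

4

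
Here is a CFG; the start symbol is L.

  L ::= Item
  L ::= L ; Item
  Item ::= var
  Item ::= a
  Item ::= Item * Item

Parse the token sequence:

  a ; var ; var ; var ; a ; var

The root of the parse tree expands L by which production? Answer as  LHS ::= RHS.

L ::= L ; Item

[L [L [L [L [L [L [Item a]] ; [Item var]] ; [Item var]] ; [Item var]] ; [Item a]] ; [Item var]]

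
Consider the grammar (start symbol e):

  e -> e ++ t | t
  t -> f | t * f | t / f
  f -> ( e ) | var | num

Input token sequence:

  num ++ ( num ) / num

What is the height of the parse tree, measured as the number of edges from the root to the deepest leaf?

7

[e [e [t [f num]]] ++ [t [t [f ( [e [t [f num]]] )]] / [f num]]]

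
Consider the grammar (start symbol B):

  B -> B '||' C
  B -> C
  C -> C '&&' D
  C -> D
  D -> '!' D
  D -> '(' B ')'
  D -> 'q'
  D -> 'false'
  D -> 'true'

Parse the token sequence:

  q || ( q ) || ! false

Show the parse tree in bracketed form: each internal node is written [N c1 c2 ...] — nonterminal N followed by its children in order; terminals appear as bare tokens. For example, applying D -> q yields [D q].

B
B || C
B || C || C
C || C || C
D || C || C
q || C || C
q || D || C
q || ( B ) || C
q || ( C ) || C
q || ( D ) || C
q || ( q ) || C
q || ( q ) || D
q || ( q ) || ! D
q || ( q ) || ! false

[B [B [B [C [D q]]] || [C [D ( [B [C [D q]]] )]]] || [C [D ! [D false]]]]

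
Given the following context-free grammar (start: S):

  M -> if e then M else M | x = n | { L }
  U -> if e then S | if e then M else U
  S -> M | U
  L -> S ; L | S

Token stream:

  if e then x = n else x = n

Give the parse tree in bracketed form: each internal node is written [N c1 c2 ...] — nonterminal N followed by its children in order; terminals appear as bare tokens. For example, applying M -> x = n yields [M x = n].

[S [M if e then [M x = n] else [M x = n]]]

S
M
if e then M else M
if e then x = n else M
if e then x = n else x = n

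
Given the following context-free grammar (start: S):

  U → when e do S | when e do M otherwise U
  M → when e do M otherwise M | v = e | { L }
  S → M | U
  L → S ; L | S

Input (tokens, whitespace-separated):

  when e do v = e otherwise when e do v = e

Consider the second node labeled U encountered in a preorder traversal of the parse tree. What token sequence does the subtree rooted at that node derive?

when e do v = e

[S [U when e do [M v = e] otherwise [U when e do [S [M v = e]]]]]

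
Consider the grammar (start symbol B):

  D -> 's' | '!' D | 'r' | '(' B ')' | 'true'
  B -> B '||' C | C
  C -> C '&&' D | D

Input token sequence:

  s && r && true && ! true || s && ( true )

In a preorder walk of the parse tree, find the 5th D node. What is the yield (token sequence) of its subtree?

[B [B [C [C [C [C [D s]] && [D r]] && [D true]] && [D ! [D true]]]] || [C [C [D s]] && [D ( [B [C [D true]]] )]]]

true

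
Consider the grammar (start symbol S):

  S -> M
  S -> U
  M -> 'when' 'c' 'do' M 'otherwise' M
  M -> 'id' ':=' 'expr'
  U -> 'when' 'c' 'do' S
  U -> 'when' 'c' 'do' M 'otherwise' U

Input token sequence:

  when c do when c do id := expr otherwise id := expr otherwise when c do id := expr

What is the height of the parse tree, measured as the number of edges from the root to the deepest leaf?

[S [U when c do [M when c do [M id := expr] otherwise [M id := expr]] otherwise [U when c do [S [M id := expr]]]]]

5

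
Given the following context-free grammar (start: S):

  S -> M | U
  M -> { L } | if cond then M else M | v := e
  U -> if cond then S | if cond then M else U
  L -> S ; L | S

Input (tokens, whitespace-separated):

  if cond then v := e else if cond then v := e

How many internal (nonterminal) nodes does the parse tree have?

[S [U if cond then [M v := e] else [U if cond then [S [M v := e]]]]]

6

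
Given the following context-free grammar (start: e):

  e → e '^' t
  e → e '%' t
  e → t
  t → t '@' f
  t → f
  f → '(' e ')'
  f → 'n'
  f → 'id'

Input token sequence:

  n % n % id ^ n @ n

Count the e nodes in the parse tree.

[e [e [e [e [t [f n]]] % [t [f n]]] % [t [f id]]] ^ [t [t [f n]] @ [f n]]]

4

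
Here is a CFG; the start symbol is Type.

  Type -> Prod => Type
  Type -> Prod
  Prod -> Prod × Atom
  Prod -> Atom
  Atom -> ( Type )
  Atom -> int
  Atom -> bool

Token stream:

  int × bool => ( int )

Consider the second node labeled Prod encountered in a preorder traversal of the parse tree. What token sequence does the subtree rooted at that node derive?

[Type [Prod [Prod [Atom int]] × [Atom bool]] => [Type [Prod [Atom ( [Type [Prod [Atom int]]] )]]]]

int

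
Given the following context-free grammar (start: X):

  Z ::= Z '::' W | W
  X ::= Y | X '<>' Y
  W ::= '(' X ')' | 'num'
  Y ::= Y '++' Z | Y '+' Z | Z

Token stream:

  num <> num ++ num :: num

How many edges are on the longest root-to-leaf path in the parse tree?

[X [X [Y [Z [W num]]]] <> [Y [Y [Z [W num]]] ++ [Z [Z [W num]] :: [W num]]]]

5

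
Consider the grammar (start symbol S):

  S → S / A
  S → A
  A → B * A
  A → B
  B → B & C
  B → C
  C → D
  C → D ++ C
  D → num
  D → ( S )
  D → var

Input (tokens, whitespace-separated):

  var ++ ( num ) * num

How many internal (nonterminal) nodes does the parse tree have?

16

[S [A [B [C [D var] ++ [C [D ( [S [A [B [C [D num]]]]] )]]]] * [A [B [C [D num]]]]]]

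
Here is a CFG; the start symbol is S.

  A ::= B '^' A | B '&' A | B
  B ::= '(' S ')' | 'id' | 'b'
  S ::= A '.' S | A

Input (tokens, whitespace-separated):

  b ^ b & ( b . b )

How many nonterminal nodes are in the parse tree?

[S [A [B b] ^ [A [B b] & [A [B ( [S [A [B b]] . [S [A [B b]]]] )]]]]]

13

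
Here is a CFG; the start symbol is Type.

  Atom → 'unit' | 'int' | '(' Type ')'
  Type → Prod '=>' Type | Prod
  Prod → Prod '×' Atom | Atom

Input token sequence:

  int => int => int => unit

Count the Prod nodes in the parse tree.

4

[Type [Prod [Atom int]] => [Type [Prod [Atom int]] => [Type [Prod [Atom int]] => [Type [Prod [Atom unit]]]]]]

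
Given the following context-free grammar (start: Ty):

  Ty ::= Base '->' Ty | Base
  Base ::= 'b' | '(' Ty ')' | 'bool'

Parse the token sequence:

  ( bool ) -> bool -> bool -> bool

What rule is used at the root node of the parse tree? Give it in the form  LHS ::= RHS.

Ty ::= Base '->' Ty

[Ty [Base ( [Ty [Base bool]] )] -> [Ty [Base bool] -> [Ty [Base bool] -> [Ty [Base bool]]]]]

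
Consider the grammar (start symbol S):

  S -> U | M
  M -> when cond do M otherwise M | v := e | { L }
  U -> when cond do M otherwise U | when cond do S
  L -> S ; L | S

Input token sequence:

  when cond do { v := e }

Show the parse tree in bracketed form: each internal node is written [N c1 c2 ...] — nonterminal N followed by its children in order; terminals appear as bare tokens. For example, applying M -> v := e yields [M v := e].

S
U
when cond do S
when cond do M
when cond do { L }
when cond do { S }
when cond do { M }
when cond do { v := e }

[S [U when cond do [S [M { [L [S [M v := e]]] }]]]]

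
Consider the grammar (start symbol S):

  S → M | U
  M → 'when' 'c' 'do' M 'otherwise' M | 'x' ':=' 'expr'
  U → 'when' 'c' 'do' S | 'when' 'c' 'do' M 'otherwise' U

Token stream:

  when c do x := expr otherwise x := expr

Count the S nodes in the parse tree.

1

[S [M when c do [M x := expr] otherwise [M x := expr]]]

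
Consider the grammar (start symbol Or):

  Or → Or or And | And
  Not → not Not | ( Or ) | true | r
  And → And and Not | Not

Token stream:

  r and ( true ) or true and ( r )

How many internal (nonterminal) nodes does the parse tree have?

16

[Or [Or [And [And [Not r]] and [Not ( [Or [And [Not true]]] )]]] or [And [And [Not true]] and [Not ( [Or [And [Not r]]] )]]]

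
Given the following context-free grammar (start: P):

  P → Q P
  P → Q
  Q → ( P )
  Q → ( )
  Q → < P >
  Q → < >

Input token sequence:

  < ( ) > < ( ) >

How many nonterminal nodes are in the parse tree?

8

[P [Q < [P [Q ( )]] >] [P [Q < [P [Q ( )]] >]]]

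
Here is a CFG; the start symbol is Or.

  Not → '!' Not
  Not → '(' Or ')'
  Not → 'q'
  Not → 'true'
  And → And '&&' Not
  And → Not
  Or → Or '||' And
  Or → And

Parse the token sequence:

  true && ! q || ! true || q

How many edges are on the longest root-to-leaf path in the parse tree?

[Or [Or [Or [And [And [Not true]] && [Not ! [Not q]]]] || [And [Not ! [Not true]]]] || [And [Not q]]]

6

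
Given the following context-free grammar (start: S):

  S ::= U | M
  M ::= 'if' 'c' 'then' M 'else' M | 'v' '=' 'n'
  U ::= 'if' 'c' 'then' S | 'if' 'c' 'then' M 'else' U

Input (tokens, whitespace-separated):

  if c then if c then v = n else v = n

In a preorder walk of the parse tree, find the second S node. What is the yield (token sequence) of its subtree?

if c then v = n else v = n

[S [U if c then [S [M if c then [M v = n] else [M v = n]]]]]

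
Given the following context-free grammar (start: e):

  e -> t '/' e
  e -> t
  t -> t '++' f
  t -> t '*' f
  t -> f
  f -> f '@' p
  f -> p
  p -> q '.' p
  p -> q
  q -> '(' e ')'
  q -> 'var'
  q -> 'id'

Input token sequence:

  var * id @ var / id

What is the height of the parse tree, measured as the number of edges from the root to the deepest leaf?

[e [t [t [f [p [q var]]]] * [f [f [p [q id]]] @ [p [q var]]]] / [e [t [f [p [q id]]]]]]

6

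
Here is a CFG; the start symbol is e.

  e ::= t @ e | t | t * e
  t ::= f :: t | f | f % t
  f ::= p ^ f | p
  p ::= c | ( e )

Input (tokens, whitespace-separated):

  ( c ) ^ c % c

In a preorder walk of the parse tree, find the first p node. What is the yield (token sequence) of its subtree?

[e [t [f [p ( [e [t [f [p c]]]] )] ^ [f [p c]]] % [t [f [p c]]]]]

( c )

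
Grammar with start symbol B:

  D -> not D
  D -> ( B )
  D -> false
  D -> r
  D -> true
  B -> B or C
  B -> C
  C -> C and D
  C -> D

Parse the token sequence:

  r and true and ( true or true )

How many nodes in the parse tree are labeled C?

[B [C [C [C [D r]] and [D true]] and [D ( [B [B [C [D true]]] or [C [D true]]] )]]]

5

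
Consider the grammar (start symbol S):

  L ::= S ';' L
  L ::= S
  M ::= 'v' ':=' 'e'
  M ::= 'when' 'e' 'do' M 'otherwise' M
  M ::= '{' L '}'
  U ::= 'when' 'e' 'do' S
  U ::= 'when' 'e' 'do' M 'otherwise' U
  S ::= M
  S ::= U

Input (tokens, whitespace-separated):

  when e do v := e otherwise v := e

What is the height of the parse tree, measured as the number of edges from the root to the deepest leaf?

3

[S [M when e do [M v := e] otherwise [M v := e]]]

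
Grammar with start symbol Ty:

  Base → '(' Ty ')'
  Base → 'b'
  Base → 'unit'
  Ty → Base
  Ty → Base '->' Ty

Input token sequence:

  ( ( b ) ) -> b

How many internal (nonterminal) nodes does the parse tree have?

8

[Ty [Base ( [Ty [Base ( [Ty [Base b]] )]] )] -> [Ty [Base b]]]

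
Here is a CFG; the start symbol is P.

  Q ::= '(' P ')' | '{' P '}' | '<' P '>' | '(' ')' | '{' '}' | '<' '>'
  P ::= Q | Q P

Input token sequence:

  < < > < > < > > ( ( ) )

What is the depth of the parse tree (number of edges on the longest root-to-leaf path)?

6

[P [Q < [P [Q < >] [P [Q < >] [P [Q < >]]]] >] [P [Q ( [P [Q ( )]] )]]]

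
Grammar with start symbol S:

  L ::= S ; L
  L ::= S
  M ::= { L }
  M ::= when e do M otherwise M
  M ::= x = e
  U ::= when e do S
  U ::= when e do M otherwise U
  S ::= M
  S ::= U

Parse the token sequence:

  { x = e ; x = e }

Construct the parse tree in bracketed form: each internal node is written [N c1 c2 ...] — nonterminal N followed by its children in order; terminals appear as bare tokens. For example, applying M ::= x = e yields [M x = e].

[S [M { [L [S [M x = e]] ; [L [S [M x = e]]]] }]]

S
M
{ L }
{ S ; L }
{ M ; L }
{ x = e ; L }
{ x = e ; S }
{ x = e ; M }
{ x = e ; x = e }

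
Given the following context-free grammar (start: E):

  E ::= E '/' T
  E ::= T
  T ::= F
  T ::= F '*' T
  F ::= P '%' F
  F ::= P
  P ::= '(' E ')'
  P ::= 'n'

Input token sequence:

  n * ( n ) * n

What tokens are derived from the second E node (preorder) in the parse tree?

[E [T [F [P n]] * [T [F [P ( [E [T [F [P n]]]] )]] * [T [F [P n]]]]]]

n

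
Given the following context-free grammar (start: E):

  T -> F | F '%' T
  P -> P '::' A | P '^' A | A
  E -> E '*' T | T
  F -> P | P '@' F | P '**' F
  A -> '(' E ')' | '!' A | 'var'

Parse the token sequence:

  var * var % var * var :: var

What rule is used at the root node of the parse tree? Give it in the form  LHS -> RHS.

E -> E '*' T

[E [E [E [T [F [P [A var]]]]] * [T [F [P [A var]]] % [T [F [P [A var]]]]]] * [T [F [P [P [A var]] :: [A var]]]]]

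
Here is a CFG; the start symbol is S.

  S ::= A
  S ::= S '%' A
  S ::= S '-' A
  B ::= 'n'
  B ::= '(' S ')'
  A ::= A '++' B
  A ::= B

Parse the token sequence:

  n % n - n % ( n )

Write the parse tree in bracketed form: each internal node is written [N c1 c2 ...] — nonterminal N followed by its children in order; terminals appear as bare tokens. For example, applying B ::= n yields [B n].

S
S % A
S - A % A
S % A - A % A
A % A - A % A
B % A - A % A
n % A - A % A
n % B - A % A
n % n - A % A
n % n - B % A
n % n - n % A
n % n - n % B
n % n - n % ( S )
n % n - n % ( A )
n % n - n % ( B )
n % n - n % ( n )

[S [S [S [S [A [B n]]] % [A [B n]]] - [A [B n]]] % [A [B ( [S [A [B n]]] )]]]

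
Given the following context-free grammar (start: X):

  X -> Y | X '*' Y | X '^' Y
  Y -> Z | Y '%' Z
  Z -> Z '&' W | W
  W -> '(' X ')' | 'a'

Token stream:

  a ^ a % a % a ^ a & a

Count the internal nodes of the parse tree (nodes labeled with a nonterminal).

[X [X [X [Y [Z [W a]]]] ^ [Y [Y [Y [Z [W a]]] % [Z [W a]]] % [Z [W a]]]] ^ [Y [Z [Z [W a]] & [W a]]]]

20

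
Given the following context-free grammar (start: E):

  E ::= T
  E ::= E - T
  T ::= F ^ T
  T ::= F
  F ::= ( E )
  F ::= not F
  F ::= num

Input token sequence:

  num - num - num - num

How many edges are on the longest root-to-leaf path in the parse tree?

[E [E [E [E [T [F num]]] - [T [F num]]] - [T [F num]]] - [T [F num]]]

6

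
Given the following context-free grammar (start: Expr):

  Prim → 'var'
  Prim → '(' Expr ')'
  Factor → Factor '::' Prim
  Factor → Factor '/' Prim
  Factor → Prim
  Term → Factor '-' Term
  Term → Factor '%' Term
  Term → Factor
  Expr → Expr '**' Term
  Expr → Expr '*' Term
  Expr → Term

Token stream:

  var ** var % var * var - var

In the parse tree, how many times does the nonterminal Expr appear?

3

[Expr [Expr [Expr [Term [Factor [Prim var]]]] ** [Term [Factor [Prim var]] % [Term [Factor [Prim var]]]]] * [Term [Factor [Prim var]] - [Term [Factor [Prim var]]]]]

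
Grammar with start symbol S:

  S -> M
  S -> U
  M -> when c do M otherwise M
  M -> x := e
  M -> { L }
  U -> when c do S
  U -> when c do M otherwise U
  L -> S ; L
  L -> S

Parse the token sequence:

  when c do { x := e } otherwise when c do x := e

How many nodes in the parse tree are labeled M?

3

[S [U when c do [M { [L [S [M x := e]]] }] otherwise [U when c do [S [M x := e]]]]]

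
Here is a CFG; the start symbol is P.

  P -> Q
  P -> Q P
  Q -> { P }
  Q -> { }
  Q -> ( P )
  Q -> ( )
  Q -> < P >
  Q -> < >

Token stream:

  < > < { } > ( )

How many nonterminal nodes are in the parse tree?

[P [Q < >] [P [Q < [P [Q { }]] >] [P [Q ( )]]]]

8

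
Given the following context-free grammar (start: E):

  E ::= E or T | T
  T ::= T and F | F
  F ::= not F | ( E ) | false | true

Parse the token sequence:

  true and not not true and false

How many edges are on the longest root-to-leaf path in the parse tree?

6

[E [T [T [T [F true]] and [F not [F not [F true]]]] and [F false]]]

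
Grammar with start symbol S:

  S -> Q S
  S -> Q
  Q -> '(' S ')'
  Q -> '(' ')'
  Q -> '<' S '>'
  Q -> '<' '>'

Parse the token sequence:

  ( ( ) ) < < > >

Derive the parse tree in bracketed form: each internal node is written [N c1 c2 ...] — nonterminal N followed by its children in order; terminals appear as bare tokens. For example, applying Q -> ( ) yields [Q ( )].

[S [Q ( [S [Q ( )]] )] [S [Q < [S [Q < >]] >]]]

S
Q S
( S ) S
( Q ) S
( ( ) ) S
( ( ) ) Q
( ( ) ) < S >
( ( ) ) < Q >
( ( ) ) < < > >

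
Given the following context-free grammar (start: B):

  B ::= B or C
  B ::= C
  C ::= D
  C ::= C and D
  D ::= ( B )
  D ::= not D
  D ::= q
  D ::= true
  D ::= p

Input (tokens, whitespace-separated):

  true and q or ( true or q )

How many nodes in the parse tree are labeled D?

5

[B [B [C [C [D true]] and [D q]]] or [C [D ( [B [B [C [D true]]] or [C [D q]]] )]]]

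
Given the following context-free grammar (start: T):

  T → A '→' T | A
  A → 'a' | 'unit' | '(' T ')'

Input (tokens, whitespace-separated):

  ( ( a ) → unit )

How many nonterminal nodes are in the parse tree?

[T [A ( [T [A ( [T [A a]] )] → [T [A unit]]] )]]

8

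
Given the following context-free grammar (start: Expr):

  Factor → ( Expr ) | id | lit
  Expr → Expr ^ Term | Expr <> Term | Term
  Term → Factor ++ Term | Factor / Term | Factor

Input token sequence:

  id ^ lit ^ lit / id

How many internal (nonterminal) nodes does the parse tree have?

11

[Expr [Expr [Expr [Term [Factor id]]] ^ [Term [Factor lit]]] ^ [Term [Factor lit] / [Term [Factor id]]]]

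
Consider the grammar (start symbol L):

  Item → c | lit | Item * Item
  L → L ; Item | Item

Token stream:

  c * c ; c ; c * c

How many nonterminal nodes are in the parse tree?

[L [L [L [Item [Item c] * [Item c]]] ; [Item c]] ; [Item [Item c] * [Item c]]]

10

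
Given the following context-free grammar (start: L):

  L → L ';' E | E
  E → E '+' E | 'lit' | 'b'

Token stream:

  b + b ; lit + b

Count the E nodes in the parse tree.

6

[L [L [E [E b] + [E b]]] ; [E [E lit] + [E b]]]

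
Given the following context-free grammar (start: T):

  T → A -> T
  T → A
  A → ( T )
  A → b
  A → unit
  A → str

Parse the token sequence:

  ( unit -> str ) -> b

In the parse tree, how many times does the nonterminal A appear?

[T [A ( [T [A unit] -> [T [A str]]] )] -> [T [A b]]]

4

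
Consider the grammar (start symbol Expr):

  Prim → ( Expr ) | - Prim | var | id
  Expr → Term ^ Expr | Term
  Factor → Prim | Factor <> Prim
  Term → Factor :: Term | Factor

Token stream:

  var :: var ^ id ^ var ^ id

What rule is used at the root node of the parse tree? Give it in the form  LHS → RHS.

[Expr [Term [Factor [Prim var]] :: [Term [Factor [Prim var]]]] ^ [Expr [Term [Factor [Prim id]]] ^ [Expr [Term [Factor [Prim var]]] ^ [Expr [Term [Factor [Prim id]]]]]]]

Expr → Term ^ Expr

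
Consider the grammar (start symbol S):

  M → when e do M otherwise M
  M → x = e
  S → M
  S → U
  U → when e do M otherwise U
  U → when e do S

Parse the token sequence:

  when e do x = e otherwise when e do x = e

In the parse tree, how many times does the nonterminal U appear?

2

[S [U when e do [M x = e] otherwise [U when e do [S [M x = e]]]]]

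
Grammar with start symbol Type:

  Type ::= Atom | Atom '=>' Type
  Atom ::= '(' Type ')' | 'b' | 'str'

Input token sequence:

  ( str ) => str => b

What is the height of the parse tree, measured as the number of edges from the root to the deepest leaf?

[Type [Atom ( [Type [Atom str]] )] => [Type [Atom str] => [Type [Atom b]]]]

4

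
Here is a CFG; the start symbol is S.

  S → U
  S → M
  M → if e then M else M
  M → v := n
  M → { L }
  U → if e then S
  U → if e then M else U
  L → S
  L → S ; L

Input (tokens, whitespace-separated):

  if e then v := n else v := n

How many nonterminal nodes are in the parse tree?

4

[S [M if e then [M v := n] else [M v := n]]]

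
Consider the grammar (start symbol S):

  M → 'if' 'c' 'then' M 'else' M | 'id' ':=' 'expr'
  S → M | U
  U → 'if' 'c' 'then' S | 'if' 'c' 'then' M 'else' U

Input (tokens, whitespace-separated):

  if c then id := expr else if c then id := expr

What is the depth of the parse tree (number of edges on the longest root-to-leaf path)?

[S [U if c then [M id := expr] else [U if c then [S [M id := expr]]]]]

5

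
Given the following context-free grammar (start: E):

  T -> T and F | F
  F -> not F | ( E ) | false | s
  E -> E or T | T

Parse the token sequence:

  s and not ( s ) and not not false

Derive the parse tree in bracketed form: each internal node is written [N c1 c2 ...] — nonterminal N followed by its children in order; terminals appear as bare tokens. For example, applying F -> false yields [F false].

[E [T [T [T [F s]] and [F not [F ( [E [T [F s]]] )]]] and [F not [F not [F false]]]]]

E
T
T and F
T and F and F
F and F and F
s and F and F
s and not F and F
s and not ( E ) and F
s and not ( T ) and F
s and not ( F ) and F
s and not ( s ) and F
s and not ( s ) and not F
s and not ( s ) and not not F
s and not ( s ) and not not false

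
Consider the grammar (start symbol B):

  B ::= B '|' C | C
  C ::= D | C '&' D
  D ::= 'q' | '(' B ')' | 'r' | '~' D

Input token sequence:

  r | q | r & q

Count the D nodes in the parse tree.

[B [B [B [C [D r]]] | [C [D q]]] | [C [C [D r]] & [D q]]]

4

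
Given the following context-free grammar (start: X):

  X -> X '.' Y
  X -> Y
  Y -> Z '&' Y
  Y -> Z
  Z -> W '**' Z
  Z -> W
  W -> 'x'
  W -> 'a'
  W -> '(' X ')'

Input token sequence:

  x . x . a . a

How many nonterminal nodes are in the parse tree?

[X [X [X [X [Y [Z [W x]]]] . [Y [Z [W x]]]] . [Y [Z [W a]]]] . [Y [Z [W a]]]]

16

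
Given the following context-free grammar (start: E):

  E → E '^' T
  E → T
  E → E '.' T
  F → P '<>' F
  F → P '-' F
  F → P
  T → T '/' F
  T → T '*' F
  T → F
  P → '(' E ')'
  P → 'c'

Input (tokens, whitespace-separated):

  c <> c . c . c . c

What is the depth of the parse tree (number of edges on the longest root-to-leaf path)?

[E [E [E [E [T [F [P c] <> [F [P c]]]]] . [T [F [P c]]]] . [T [F [P c]]]] . [T [F [P c]]]]

8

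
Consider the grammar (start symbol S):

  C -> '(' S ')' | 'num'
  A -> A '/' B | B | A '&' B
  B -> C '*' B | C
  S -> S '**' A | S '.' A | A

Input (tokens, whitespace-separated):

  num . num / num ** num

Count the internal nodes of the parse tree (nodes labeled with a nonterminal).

[S [S [S [A [B [C num]]]] . [A [A [B [C num]]] / [B [C num]]]] ** [A [B [C num]]]]

15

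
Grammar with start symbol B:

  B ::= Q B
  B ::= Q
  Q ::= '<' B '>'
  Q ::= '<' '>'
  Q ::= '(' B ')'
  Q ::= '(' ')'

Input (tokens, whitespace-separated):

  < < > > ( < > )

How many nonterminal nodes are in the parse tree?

8

[B [Q < [B [Q < >]] >] [B [Q ( [B [Q < >]] )]]]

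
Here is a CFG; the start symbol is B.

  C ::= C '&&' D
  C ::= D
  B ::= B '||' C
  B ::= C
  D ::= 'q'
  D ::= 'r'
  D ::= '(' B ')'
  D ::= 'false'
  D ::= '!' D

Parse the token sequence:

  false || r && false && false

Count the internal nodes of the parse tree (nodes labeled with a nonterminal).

10

[B [B [C [D false]]] || [C [C [C [D r]] && [D false]] && [D false]]]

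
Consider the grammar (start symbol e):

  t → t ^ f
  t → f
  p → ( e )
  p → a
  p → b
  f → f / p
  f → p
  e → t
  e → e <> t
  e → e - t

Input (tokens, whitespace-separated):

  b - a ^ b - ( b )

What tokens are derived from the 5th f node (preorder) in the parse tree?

[e [e [e [t [f [p b]]]] - [t [t [f [p a]]] ^ [f [p b]]]] - [t [f [p ( [e [t [f [p b]]]] )]]]]

b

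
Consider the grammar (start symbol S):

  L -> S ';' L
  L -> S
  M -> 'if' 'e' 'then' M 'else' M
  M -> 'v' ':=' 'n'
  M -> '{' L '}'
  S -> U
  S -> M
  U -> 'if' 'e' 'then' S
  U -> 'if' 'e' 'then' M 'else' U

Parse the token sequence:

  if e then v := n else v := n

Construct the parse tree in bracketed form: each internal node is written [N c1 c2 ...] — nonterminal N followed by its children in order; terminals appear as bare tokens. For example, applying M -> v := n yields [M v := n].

S
M
if e then M else M
if e then v := n else M
if e then v := n else v := n

[S [M if e then [M v := n] else [M v := n]]]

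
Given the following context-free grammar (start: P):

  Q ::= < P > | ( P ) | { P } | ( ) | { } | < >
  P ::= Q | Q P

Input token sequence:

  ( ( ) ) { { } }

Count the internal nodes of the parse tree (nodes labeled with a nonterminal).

8

[P [Q ( [P [Q ( )]] )] [P [Q { [P [Q { }]] }]]]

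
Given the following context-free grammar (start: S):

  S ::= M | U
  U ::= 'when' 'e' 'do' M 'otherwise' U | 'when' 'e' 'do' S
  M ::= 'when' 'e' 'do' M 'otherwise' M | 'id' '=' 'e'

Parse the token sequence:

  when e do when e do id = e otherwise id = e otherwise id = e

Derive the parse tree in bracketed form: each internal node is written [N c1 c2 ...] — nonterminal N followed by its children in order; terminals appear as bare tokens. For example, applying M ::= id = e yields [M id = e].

S
M
when e do M otherwise M
when e do when e do M otherwise M otherwise M
when e do when e do id = e otherwise M otherwise M
when e do when e do id = e otherwise id = e otherwise M
when e do when e do id = e otherwise id = e otherwise id = e

[S [M when e do [M when e do [M id = e] otherwise [M id = e]] otherwise [M id = e]]]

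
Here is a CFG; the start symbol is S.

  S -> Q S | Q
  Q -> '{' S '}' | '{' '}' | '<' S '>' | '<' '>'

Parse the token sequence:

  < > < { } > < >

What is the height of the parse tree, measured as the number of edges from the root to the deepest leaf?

5

[S [Q < >] [S [Q < [S [Q { }]] >] [S [Q < >]]]]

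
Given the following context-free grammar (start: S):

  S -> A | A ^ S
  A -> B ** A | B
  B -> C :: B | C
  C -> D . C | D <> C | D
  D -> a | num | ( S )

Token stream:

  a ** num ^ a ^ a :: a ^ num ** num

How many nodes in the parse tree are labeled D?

[S [A [B [C [D a]]] ** [A [B [C [D num]]]]] ^ [S [A [B [C [D a]]]] ^ [S [A [B [C [D a]] :: [B [C [D a]]]]] ^ [S [A [B [C [D num]]] ** [A [B [C [D num]]]]]]]]]

7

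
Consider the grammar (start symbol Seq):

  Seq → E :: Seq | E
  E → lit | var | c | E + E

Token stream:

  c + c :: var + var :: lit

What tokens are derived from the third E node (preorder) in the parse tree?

c

[Seq [E [E c] + [E c]] :: [Seq [E [E var] + [E var]] :: [Seq [E lit]]]]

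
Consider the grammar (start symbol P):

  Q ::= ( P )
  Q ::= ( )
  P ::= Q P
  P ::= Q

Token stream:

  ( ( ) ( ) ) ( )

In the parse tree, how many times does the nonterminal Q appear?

[P [Q ( [P [Q ( )] [P [Q ( )]]] )] [P [Q ( )]]]

4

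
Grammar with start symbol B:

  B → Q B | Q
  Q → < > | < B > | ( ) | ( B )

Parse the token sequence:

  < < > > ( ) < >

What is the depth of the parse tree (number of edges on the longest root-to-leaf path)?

[B [Q < [B [Q < >]] >] [B [Q ( )] [B [Q < >]]]]

4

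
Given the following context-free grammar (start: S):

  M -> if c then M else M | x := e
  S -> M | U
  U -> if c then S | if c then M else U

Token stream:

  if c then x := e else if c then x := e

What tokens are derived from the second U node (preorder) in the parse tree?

if c then x := e

[S [U if c then [M x := e] else [U if c then [S [M x := e]]]]]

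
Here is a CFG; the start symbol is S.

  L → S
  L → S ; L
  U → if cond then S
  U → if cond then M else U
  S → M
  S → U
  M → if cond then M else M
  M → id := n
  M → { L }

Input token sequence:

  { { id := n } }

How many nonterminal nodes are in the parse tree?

[S [M { [L [S [M { [L [S [M id := n]]] }]]] }]]

8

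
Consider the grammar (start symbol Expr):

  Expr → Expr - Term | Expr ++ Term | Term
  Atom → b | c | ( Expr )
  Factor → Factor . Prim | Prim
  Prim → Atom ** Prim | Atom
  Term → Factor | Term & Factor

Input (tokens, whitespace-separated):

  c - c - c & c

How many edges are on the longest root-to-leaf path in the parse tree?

[Expr [Expr [Expr [Term [Factor [Prim [Atom c]]]]] - [Term [Factor [Prim [Atom c]]]]] - [Term [Term [Factor [Prim [Atom c]]]] & [Factor [Prim [Atom c]]]]]

7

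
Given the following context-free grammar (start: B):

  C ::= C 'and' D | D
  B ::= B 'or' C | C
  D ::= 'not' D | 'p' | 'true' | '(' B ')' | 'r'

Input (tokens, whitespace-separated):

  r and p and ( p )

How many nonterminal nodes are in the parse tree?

10

[B [C [C [C [D r]] and [D p]] and [D ( [B [C [D p]]] )]]]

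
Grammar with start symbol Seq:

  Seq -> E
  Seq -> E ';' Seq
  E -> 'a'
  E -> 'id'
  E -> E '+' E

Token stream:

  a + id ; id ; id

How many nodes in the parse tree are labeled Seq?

3

[Seq [E [E a] + [E id]] ; [Seq [E id] ; [Seq [E id]]]]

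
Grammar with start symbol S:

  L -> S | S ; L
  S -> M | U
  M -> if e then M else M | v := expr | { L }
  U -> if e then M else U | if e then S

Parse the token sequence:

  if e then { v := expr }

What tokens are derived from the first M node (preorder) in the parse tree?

[S [U if e then [S [M { [L [S [M v := expr]]] }]]]]

{ v := expr }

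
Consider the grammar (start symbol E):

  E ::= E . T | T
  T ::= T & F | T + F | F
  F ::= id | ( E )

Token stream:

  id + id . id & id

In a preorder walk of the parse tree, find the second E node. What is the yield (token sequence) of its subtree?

id + id

[E [E [T [T [F id]] + [F id]]] . [T [T [F id]] & [F id]]]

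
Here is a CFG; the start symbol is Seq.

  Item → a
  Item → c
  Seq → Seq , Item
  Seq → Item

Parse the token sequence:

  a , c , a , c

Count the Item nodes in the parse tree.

4

[Seq [Seq [Seq [Seq [Item a]] , [Item c]] , [Item a]] , [Item c]]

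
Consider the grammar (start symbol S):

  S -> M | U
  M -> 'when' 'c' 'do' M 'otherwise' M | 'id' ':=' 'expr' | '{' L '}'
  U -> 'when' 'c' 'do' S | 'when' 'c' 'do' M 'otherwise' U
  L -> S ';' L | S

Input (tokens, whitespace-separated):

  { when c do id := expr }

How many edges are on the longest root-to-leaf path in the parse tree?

7

[S [M { [L [S [U when c do [S [M id := expr]]]]] }]]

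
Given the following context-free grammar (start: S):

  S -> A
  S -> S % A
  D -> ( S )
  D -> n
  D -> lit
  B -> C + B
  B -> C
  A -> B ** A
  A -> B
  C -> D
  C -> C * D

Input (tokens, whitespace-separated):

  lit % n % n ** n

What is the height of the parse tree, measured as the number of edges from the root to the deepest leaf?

[S [S [S [A [B [C [D lit]]]]] % [A [B [C [D n]]]]] % [A [B [C [D n]]] ** [A [B [C [D n]]]]]]

7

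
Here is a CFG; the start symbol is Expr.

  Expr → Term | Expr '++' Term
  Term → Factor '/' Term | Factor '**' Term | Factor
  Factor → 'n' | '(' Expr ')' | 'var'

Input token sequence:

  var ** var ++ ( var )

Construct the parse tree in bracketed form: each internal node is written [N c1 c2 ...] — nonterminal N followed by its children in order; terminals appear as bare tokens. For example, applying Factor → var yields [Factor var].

Expr
Expr ++ Term
Term ++ Term
Factor ** Term ++ Term
var ** Term ++ Term
var ** Factor ++ Term
var ** var ++ Term
var ** var ++ Factor
var ** var ++ ( Expr )
var ** var ++ ( Term )
var ** var ++ ( Factor )
var ** var ++ ( var )

[Expr [Expr [Term [Factor var] ** [Term [Factor var]]]] ++ [Term [Factor ( [Expr [Term [Factor var]]] )]]]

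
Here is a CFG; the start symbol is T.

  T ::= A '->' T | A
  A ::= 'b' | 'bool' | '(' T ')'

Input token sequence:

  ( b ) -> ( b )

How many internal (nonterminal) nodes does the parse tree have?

[T [A ( [T [A b]] )] -> [T [A ( [T [A b]] )]]]

8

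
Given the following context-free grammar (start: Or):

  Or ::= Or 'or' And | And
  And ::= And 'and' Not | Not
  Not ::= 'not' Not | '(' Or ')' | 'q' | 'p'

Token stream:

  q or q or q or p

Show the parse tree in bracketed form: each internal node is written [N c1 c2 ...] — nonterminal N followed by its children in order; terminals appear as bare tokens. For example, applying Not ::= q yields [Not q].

Or
Or or And
Or or And or And
Or or And or And or And
And or And or And or And
Not or And or And or And
q or And or And or And
q or Not or And or And
q or q or And or And
q or q or Not or And
q or q or q or And
q or q or q or Not
q or q or q or p

[Or [Or [Or [Or [And [Not q]]] or [And [Not q]]] or [And [Not q]]] or [And [Not p]]]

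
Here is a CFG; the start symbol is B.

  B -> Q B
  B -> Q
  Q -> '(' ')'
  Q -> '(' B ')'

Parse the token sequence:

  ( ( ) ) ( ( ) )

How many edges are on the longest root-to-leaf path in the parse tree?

5

[B [Q ( [B [Q ( )]] )] [B [Q ( [B [Q ( )]] )]]]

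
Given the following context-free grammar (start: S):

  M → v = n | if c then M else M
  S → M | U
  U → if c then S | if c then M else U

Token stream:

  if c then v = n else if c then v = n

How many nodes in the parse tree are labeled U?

[S [U if c then [M v = n] else [U if c then [S [M v = n]]]]]

2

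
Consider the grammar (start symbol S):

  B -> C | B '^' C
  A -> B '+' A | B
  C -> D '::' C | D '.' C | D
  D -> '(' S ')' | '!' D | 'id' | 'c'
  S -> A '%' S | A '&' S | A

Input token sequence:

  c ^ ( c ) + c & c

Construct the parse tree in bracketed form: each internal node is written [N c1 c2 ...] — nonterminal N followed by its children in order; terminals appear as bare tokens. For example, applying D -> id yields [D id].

S
A & S
B + A & S
B ^ C + A & S
C ^ C + A & S
D ^ C + A & S
c ^ C + A & S
c ^ D + A & S
c ^ ( S ) + A & S
c ^ ( A ) + A & S
c ^ ( B ) + A & S
c ^ ( C ) + A & S
c ^ ( D ) + A & S
c ^ ( c ) + A & S
c ^ ( c ) + B & S
c ^ ( c ) + C & S
c ^ ( c ) + D & S
c ^ ( c ) + c & S
c ^ ( c ) + c & A
c ^ ( c ) + c & B
c ^ ( c ) + c & C
c ^ ( c ) + c & D
c ^ ( c ) + c & c

[S [A [B [B [C [D c]]] ^ [C [D ( [S [A [B [C [D c]]]]] )]]] + [A [B [C [D c]]]]] & [S [A [B [C [D c]]]]]]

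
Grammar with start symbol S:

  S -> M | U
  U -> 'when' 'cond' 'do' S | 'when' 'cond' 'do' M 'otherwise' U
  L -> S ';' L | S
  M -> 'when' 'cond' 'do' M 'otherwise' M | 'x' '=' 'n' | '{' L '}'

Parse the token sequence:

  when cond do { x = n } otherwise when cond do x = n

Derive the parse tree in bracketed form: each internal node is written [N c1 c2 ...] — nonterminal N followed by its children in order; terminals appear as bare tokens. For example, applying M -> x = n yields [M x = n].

S
U
when cond do M otherwise U
when cond do { L } otherwise U
when cond do { S } otherwise U
when cond do { M } otherwise U
when cond do { x = n } otherwise U
when cond do { x = n } otherwise when cond do S
when cond do { x = n } otherwise when cond do M
when cond do { x = n } otherwise when cond do x = n

[S [U when cond do [M { [L [S [M x = n]]] }] otherwise [U when cond do [S [M x = n]]]]]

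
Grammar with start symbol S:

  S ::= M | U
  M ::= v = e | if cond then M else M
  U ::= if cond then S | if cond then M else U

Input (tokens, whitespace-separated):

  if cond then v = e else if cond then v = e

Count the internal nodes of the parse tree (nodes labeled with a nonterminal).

6

[S [U if cond then [M v = e] else [U if cond then [S [M v = e]]]]]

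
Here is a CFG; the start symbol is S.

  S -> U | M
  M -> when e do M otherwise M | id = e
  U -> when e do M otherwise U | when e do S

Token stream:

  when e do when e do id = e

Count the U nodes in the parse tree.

2

[S [U when e do [S [U when e do [S [M id = e]]]]]]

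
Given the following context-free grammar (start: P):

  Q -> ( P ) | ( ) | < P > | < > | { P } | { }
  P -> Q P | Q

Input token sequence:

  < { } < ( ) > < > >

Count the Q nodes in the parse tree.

5

[P [Q < [P [Q { }] [P [Q < [P [Q ( )]] >] [P [Q < >]]]] >]]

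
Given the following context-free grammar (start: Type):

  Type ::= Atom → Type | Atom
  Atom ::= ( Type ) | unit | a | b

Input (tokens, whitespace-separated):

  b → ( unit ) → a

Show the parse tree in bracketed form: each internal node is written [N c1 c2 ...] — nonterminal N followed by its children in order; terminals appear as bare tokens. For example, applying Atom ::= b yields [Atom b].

[Type [Atom b] → [Type [Atom ( [Type [Atom unit]] )] → [Type [Atom a]]]]

Type
Atom → Type
b → Type
b → Atom → Type
b → ( Type ) → Type
b → ( Atom ) → Type
b → ( unit ) → Type
b → ( unit ) → Atom
b → ( unit ) → a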